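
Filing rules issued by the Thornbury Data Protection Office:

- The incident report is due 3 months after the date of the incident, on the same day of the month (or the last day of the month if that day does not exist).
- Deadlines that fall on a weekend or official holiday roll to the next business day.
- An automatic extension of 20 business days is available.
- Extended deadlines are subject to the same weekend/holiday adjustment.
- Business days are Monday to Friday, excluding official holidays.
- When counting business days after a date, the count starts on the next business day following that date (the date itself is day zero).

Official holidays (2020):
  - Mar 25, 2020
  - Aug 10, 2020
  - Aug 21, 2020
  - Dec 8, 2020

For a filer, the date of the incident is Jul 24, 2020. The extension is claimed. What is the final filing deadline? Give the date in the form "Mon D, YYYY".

Nov 23, 2020

Moving 3 months forward from Jul 24, 2020 on the corresponding day gives Oct 24, 2020.
Oct 24, 2020 is a Saturday; the next business day is Oct 26, 2020 (Monday).
Applying the 20-business-day extension: 20 business days after Oct 26, 2020 is Nov 23, 2020.
Nov 23, 2020 falls on a Monday, which is a business day, so no adjustment is needed.
The final due date is Nov 23, 2020.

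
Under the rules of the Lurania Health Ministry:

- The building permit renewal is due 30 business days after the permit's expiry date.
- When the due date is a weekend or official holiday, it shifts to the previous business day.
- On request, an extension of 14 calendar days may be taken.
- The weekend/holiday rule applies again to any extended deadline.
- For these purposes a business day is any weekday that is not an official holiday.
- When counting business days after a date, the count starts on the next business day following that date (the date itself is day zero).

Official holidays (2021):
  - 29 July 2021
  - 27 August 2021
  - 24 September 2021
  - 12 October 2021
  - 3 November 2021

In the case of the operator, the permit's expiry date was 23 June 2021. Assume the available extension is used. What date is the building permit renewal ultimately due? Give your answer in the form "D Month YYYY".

30 business days after 23 June 2021, excluding weekends and holidays, is 5 August 2021.
Since 5 August 2021 is a Thursday and not a holiday, the date is unchanged.
Add the 14 calendar-day extension to 5 August 2021: 19 August 2021.
19 August 2021 (Thursday) is already a business day.
Deadline: 19 August 2021.

19 August 2021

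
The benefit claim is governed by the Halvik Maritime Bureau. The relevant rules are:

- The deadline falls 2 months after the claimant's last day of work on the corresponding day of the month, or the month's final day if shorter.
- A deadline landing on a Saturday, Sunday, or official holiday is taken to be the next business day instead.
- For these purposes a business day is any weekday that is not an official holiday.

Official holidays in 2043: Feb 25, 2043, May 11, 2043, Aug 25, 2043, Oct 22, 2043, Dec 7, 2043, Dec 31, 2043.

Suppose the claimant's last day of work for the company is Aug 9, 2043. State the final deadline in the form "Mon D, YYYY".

2 months from Aug 9, 2043 is Oct 9, 2043.
Since Oct 9, 2043 is a Friday and not a holiday, the date is unchanged.
So the filing is due Oct 9, 2043.

Oct 9, 2043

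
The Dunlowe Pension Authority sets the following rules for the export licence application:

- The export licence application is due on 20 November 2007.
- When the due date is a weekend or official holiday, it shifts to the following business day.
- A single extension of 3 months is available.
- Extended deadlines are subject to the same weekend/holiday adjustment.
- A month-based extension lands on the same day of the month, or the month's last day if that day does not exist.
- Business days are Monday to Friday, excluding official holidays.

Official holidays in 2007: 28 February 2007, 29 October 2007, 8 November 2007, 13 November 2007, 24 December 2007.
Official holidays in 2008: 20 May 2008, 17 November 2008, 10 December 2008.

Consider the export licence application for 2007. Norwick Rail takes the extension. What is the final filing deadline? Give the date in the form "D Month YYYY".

20 February 2008

The stated deadline is 20 November 2007.
20 November 2007 falls on a Tuesday, which is a business day, so no adjustment is needed.
Applying the 3 months extension: 3 months after 20 November 2007 is 20 February 2008.
20 February 2008 is a Wednesday and not a listed holiday, so it stands.
Deadline: 20 February 2008.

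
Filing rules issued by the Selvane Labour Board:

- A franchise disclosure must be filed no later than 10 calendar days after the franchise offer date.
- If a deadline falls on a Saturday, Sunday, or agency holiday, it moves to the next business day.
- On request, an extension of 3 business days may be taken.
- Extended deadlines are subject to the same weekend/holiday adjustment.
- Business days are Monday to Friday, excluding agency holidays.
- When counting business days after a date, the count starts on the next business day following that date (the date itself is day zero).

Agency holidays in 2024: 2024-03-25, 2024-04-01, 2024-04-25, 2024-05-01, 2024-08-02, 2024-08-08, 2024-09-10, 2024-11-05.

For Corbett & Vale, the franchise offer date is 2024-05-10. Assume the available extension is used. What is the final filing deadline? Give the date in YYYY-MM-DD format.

Trigger date 2024-05-10 + 10 calendar days = 2024-05-20.
2024-05-20 falls on a Monday, which is a business day, so no adjustment is needed.
The 3-business-day extension runs from 2024-05-20 to 2024-05-23.
2024-05-23 (Thursday) is already a business day.
The final due date is 2024-05-23.

2024-05-23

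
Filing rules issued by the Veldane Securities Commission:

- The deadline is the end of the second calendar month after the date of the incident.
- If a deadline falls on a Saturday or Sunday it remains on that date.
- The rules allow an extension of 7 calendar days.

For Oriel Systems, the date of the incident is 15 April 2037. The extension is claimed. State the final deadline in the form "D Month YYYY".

2 months after 15 April 2037 is June 2037; that month ends on 30 June 2037.
30 June 2037 falls on a Tuesday. The rules make no weekend/holiday allowance, so it remains 30 June 2037.
The 7-calendar-day extension moves the deadline from 30 June 2037 to 7 July 2037.
7 July 2037 is a Tuesday; no weekend or holiday adjustment applies.
So the filing is due 7 July 2037.

7 July 2037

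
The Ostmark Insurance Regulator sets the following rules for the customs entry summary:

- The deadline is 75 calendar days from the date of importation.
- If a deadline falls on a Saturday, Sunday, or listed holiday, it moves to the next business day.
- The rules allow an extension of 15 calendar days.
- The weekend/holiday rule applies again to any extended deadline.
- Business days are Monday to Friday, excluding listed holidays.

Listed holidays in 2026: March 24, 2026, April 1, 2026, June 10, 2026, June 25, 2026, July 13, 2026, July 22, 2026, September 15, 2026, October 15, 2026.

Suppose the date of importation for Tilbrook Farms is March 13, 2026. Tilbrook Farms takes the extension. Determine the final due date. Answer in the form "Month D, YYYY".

From March 13, 2026, 75 calendar days later is May 27, 2026.
Since May 27, 2026 is a Wednesday and not a holiday, the date is unchanged.
Applying the 15-calendar-day extension: May 27, 2026 + 15 days = June 11, 2026.
Since June 11, 2026 is a Thursday and not a holiday, the date is unchanged.
So the filing is due June 11, 2026.

June 11, 2026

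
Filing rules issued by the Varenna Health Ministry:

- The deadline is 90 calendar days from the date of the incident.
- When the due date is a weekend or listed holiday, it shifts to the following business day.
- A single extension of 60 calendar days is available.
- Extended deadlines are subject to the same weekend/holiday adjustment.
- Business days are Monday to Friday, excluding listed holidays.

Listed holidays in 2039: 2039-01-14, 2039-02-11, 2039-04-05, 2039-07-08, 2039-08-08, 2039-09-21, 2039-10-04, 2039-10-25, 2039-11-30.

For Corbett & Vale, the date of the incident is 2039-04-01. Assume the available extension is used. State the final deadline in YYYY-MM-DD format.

2039-08-29

Trigger date 2039-04-01 + 90 calendar days = 2039-06-30.
2039-06-30 (Thursday) is already a business day.
With the 60-day extension, 2039-06-30 becomes 2039-08-29.
2039-08-29 is a Monday and not a listed holiday, so it stands.
Deadline: 2039-08-29.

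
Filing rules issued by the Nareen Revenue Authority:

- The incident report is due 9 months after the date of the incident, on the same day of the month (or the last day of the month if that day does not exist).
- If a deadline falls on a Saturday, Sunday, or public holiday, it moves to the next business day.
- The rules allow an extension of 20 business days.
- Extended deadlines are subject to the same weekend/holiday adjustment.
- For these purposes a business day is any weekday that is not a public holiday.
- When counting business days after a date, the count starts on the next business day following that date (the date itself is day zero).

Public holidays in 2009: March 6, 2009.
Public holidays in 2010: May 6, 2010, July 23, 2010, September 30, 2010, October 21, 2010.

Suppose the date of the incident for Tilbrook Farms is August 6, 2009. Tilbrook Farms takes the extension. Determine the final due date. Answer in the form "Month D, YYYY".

9 months from August 6, 2009 is May 6, 2010.
May 6, 2010 is a listed holiday; the next business day is May 7, 2010 (Friday).
Counting 20 further business days from May 7, 2010 reaches June 4, 2010.
June 4, 2010 falls on a Friday, which is a business day, so no adjustment is needed.
So the filing is due June 4, 2010.

June 4, 2010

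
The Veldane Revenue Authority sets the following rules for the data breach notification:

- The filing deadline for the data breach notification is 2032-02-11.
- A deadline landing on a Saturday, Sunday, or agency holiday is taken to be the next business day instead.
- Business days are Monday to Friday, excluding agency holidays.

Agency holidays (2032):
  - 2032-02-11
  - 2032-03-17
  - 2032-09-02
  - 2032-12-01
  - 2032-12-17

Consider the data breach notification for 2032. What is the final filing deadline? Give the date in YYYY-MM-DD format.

Start from the fixed due date, 2032-02-11.
2032-02-11 is a listed holiday; the next business day is 2032-02-12 (Thursday).
Final deadline: 2032-02-12.

2032-02-12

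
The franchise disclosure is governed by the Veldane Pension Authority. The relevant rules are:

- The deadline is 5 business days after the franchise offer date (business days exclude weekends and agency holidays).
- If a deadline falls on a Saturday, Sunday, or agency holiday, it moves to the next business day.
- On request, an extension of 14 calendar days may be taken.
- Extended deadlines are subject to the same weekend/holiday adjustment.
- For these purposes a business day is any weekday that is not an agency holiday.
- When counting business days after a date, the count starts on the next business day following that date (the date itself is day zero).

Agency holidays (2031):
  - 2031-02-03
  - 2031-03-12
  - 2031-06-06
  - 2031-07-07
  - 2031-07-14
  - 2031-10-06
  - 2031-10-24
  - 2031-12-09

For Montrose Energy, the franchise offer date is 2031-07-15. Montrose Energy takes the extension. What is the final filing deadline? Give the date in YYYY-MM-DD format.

Starting the day after 2031-07-15 and counting 5 business days lands on 2031-07-22.
2031-07-22 (Tuesday) is already a business day.
The 14-calendar-day extension moves the deadline from 2031-07-22 to 2031-08-05.
2031-08-05 is a Tuesday and not a listed holiday, so it stands.
The final due date is 2031-08-05.

2031-08-05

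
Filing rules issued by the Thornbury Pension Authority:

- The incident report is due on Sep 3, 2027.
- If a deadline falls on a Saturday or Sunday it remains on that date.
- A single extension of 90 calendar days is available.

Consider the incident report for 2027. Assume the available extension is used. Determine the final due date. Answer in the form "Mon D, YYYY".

Dec 2, 2027

The statutory due date is Sep 3, 2027.
Sep 3, 2027 falls on a Friday. The rules make no weekend/holiday allowance, so it remains Sep 3, 2027.
With the 90-day extension, Sep 3, 2027 becomes Dec 2, 2027.
Dec 2, 2027 falls on a Thursday. The rules make no weekend/holiday allowance, so it remains Dec 2, 2027.
The final due date is Dec 2, 2027.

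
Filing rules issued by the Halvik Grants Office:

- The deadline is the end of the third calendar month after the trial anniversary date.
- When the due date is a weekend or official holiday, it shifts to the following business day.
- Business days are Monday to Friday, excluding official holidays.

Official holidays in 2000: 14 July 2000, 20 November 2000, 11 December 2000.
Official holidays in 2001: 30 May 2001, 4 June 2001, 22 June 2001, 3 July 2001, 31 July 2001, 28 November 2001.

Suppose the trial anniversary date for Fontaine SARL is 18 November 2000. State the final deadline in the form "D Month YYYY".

3 months after 18 November 2000 falls in February 2001; the last day of that month is 28 February 2001.
28 February 2001 (Wednesday) is already a business day.
The final due date is 28 February 2001.

28 February 2001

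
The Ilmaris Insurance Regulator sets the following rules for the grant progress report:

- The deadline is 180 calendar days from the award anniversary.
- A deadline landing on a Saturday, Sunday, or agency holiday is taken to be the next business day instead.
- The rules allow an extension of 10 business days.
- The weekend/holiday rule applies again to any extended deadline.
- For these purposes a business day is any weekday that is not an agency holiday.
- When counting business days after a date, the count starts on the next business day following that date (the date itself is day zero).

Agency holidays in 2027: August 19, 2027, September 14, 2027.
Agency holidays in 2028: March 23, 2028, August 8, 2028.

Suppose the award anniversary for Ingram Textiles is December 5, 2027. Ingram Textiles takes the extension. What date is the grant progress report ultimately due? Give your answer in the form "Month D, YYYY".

June 16, 2028

Trigger date December 5, 2027 + 180 calendar days = June 2, 2028.
June 2, 2028 is a Friday and not a listed holiday, so it stands.
Counting 10 further business days from June 2, 2028 reaches June 16, 2028.
June 16, 2028 is a Friday and not a listed holiday, so it stands.
The final due date is June 16, 2028.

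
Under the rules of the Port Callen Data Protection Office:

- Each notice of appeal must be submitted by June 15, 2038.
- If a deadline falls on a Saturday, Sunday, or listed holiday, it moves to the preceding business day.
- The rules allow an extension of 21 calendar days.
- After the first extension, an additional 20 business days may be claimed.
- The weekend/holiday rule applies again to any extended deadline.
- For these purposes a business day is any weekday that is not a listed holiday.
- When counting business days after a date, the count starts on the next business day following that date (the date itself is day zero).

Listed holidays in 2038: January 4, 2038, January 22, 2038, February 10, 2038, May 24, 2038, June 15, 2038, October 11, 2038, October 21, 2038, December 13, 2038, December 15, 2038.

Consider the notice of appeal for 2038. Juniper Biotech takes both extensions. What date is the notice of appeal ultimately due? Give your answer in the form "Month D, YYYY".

The stated deadline is June 15, 2038.
June 15, 2038 falls on a listed holiday. Rolling to the preceding business day gives June 14, 2038, a Monday.
Applying the 21-calendar-day extension: June 14, 2038 + 21 days = July 5, 2038.
July 5, 2038 is a Monday and not a listed holiday, so it stands.
Counting 20 further business days from July 5, 2038 reaches August 2, 2038.
Since August 2, 2038 is a Monday and not a holiday, the date is unchanged.
The final due date is August 2, 2038.

August 2, 2038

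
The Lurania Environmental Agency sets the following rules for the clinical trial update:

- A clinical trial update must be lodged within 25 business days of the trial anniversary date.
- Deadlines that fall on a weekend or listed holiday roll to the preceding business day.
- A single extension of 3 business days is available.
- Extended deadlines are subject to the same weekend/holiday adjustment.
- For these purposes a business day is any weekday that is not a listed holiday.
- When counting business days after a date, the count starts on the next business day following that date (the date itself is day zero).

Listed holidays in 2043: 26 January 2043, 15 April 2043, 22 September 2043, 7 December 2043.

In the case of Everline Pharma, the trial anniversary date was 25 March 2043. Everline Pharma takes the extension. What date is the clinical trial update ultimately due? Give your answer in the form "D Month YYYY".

Counting 25 business days after 25 March 2043 (skipping weekends and listed holidays) reaches 30 April 2043.
30 April 2043 (Thursday) is already a business day.
Counting 3 further business days from 30 April 2043 reaches 5 May 2043.
5 May 2043 is a Tuesday and not a listed holiday, so it stands.
So the filing is due 5 May 2043.

5 May 2043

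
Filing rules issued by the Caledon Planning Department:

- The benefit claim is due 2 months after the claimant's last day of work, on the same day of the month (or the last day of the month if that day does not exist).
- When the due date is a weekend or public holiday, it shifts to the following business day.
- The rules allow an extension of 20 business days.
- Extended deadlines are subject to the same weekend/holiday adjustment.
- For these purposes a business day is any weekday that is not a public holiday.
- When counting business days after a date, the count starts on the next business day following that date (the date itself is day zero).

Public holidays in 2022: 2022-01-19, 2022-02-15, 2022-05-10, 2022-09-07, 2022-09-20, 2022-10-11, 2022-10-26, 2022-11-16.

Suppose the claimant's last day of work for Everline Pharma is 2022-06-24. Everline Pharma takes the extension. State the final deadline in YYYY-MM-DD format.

2022-09-23

Moving 2 months forward from 2022-06-24 on the corresponding day gives 2022-08-24.
Since 2022-08-24 is a Wednesday and not a holiday, the date is unchanged.
Counting 20 further business days from 2022-08-24 reaches 2022-09-23.
2022-09-23 (Friday) is already a business day.
The final due date is 2022-09-23.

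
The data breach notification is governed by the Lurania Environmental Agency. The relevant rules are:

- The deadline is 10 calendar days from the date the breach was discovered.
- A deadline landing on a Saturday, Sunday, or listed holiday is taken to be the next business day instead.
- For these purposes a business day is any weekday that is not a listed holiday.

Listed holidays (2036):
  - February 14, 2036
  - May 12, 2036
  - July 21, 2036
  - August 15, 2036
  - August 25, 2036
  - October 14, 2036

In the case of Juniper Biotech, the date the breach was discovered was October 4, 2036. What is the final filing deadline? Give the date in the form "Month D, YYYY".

October 15, 2036

Adding 10 calendar days to October 4, 2036 gives October 14, 2036.
October 14, 2036 is a listed holiday; the next business day is October 15, 2036 (Wednesday).
So the filing is due October 15, 2036.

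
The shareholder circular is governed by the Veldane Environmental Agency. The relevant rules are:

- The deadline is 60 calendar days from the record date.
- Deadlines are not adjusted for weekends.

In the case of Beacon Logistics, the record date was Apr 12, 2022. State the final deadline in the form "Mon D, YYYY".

Trigger date Apr 12, 2022 + 60 calendar days = Jun 11, 2022.
No adjustment is made for weekends or holidays, so Jun 11, 2022 stands.
The final due date is Jun 11, 2022.

Jun 11, 2022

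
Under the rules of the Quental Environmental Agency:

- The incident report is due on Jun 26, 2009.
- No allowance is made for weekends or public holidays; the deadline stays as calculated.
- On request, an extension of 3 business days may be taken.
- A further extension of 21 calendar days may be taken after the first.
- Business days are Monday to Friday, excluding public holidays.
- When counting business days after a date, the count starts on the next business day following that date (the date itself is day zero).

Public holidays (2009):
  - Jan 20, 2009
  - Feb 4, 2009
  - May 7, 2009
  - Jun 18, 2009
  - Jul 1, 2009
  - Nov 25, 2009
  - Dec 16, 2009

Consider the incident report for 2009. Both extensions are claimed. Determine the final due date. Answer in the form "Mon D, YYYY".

Jul 23, 2009

The stated deadline is Jun 26, 2009.
Jun 26, 2009 falls on a Friday. The rules make no weekend/holiday allowance, so it remains Jun 26, 2009.
The 3-business-day extension runs from Jun 26, 2009 to Jul 2, 2009.
Jul 2, 2009 is a Thursday; no weekend or holiday adjustment applies.
Applying the 21-calendar-day extension: Jul 2, 2009 + 21 days = Jul 23, 2009.
Jul 23, 2009 is a Thursday; no weekend or holiday adjustment applies.
The final due date is Jul 23, 2009.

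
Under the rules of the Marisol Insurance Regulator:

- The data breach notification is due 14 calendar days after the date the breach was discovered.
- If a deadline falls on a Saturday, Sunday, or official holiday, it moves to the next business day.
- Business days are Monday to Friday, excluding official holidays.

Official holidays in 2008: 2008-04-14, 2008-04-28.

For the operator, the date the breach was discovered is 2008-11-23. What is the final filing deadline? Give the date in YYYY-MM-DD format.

14 calendar days after 2008-11-23 is 2008-12-07.
Because 2008-12-07 is a Sunday, the deadline becomes 2008-12-08 (Monday).
The final due date is 2008-12-08.

2008-12-08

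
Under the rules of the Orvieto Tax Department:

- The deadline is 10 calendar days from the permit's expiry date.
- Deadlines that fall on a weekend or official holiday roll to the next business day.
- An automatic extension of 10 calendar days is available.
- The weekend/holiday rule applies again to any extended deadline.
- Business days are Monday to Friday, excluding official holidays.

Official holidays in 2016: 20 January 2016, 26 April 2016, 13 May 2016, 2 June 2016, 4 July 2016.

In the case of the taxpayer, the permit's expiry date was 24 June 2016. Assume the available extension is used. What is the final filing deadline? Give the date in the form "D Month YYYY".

From 24 June 2016, 10 calendar days later is 4 July 2016.
4 July 2016 is a listed holiday, so it moves to the next business day, 5 July 2016 (Tuesday).
Applying the 10-calendar-day extension: 5 July 2016 + 10 days = 15 July 2016.
Since 15 July 2016 is a Friday and not a holiday, the date is unchanged.
Final deadline: 15 July 2016.

15 July 2016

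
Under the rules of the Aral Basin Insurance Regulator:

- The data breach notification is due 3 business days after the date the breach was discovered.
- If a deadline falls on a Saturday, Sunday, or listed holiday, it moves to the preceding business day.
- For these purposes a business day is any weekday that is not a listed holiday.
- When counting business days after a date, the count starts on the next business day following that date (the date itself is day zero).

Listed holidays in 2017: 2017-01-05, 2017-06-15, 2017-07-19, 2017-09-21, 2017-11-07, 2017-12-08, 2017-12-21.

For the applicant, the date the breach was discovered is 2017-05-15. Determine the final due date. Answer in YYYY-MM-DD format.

Starting the day after 2017-05-15 and counting 3 business days lands on 2017-05-18.
2017-05-18 falls on a Thursday, which is a business day, so no adjustment is needed.
So the filing is due 2017-05-18.

2017-05-18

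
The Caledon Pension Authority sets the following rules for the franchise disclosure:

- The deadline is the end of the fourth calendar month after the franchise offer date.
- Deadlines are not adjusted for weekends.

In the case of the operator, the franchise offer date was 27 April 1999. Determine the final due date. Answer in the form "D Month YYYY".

The fourth month after 27 April 1999 is August 1999, whose last day is 31 August 1999.
31 August 1999 falls on a Tuesday. The rules make no weekend/holiday allowance, so it remains 31 August 1999.
Deadline: 31 August 1999.

31 August 1999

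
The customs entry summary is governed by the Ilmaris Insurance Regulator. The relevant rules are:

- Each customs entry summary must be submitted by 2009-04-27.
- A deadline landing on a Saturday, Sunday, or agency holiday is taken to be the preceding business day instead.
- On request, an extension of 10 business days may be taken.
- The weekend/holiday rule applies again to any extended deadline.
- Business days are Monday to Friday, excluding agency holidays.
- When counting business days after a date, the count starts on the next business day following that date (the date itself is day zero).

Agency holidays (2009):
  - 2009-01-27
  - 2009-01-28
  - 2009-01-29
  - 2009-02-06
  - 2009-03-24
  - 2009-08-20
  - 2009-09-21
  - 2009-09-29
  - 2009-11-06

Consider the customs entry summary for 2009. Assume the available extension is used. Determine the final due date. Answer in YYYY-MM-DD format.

Start from the fixed due date, 2009-04-27.
Since 2009-04-27 is a Monday and not a holiday, the date is unchanged.
Applying the 10-business-day extension: 10 business days after 2009-04-27 is 2009-05-11.
Since 2009-05-11 is a Monday and not a holiday, the date is unchanged.
Deadline: 2009-05-11.

2009-05-11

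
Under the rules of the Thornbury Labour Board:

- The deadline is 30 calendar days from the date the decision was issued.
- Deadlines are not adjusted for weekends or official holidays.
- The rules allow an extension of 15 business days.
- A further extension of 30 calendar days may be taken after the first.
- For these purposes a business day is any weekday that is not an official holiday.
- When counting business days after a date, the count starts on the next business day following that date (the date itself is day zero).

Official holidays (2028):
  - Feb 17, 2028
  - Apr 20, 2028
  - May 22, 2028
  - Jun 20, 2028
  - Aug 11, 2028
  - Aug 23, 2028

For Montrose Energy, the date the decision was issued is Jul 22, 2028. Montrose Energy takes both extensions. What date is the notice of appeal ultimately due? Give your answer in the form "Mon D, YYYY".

Oct 12, 2028

From Jul 22, 2028, 30 calendar days later is Aug 21, 2028.
No adjustment is made for weekends or holidays, so Aug 21, 2028 stands.
Counting 15 further business days from Aug 21, 2028 reaches Sep 12, 2028.
Sep 12, 2028 is a Tuesday; no weekend or holiday adjustment applies.
Applying the 30-calendar-day extension: Sep 12, 2028 + 30 days = Oct 12, 2028.
No adjustment is made for weekends or holidays, so Oct 12, 2028 stands.
The final due date is Oct 12, 2028.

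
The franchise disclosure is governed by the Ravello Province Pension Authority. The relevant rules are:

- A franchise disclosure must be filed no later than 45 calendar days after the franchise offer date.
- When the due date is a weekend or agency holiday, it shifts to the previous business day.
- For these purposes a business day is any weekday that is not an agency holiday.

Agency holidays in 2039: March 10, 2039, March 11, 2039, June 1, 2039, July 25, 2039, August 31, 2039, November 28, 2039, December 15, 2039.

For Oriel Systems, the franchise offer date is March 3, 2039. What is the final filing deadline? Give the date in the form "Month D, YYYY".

April 15, 2039

Trigger date March 3, 2039 + 45 calendar days = April 17, 2039.
Because April 17, 2039 is a Sunday, the deadline becomes April 15, 2039 (Friday).
Final deadline: April 15, 2039.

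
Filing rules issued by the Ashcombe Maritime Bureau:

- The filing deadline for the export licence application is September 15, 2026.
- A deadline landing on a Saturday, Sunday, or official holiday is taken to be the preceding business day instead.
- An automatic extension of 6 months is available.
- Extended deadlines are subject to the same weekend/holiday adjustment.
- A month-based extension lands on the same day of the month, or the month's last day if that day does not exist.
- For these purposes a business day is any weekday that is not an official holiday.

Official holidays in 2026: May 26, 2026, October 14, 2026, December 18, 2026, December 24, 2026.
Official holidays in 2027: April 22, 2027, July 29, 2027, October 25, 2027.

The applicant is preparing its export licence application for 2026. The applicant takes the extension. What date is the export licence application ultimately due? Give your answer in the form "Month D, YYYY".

Start from the fixed due date, September 15, 2026.
September 15, 2026 (Tuesday) is already a business day.
Add 6 months to September 15, 2026: March 15, 2027.
March 15, 2027 is a Monday and not a listed holiday, so it stands.
So the filing is due March 15, 2027.

March 15, 2027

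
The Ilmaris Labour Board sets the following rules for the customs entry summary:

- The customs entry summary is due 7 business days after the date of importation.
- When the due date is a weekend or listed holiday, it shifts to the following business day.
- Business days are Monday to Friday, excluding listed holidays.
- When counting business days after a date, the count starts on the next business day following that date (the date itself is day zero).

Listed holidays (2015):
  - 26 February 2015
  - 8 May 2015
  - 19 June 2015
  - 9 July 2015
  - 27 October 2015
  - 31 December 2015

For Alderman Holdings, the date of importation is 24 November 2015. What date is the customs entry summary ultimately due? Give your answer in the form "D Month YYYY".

Counting 7 business days after 24 November 2015 (skipping weekends and listed holidays) reaches 3 December 2015.
3 December 2015 (Thursday) is already a business day.
Deadline: 3 December 2015.

3 December 2015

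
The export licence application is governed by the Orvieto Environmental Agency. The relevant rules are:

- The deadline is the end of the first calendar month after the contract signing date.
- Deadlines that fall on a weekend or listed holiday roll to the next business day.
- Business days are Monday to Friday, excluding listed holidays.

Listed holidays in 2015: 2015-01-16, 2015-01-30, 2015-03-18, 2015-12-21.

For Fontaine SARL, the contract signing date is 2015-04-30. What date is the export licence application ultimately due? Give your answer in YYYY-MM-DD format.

1 month after 2015-04-30 is May 2015; that month ends on 2015-05-31.
2015-05-31 is a Sunday; the next business day is 2015-06-01 (Monday).
The final due date is 2015-06-01.

2015-06-01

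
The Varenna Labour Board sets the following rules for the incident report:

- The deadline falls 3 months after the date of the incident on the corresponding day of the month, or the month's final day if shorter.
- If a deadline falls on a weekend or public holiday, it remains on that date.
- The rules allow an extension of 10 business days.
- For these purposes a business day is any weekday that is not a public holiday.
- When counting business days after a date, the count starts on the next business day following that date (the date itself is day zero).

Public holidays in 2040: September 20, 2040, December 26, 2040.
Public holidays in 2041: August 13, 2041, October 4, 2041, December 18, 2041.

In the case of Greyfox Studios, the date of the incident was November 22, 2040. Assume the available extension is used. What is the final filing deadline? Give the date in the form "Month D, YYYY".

Moving 3 months forward from November 22, 2040 on the corresponding day gives February 22, 2041.
No adjustment is made for weekends or holidays, so February 22, 2041 stands.
The 10-business-day extension runs from February 22, 2041 to March 8, 2041.
No adjustment is made for weekends or holidays, so March 8, 2041 stands.
The final due date is March 8, 2041.

March 8, 2041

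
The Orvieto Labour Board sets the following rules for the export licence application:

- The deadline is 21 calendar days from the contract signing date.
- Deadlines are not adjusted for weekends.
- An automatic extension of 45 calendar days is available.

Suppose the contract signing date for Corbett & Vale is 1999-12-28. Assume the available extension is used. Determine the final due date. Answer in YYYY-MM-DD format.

21 calendar days after 1999-12-28 is 2000-01-18.
2000-01-18 is a Tuesday; no weekend or holiday adjustment applies.
Add the 45 calendar-day extension to 2000-01-18: 2000-03-03.
2000-03-03 is a Friday; no weekend or holiday adjustment applies.
So the filing is due 2000-03-03.

2000-03-03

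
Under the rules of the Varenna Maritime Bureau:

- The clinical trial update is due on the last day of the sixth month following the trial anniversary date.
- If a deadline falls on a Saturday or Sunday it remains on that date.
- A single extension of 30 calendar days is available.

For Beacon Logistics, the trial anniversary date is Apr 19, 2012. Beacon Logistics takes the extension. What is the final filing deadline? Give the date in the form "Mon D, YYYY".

The sixth month after Apr 19, 2012 is October 2012, whose last day is Oct 31, 2012.
Oct 31, 2012 is a Wednesday; no weekend or holiday adjustment applies.
Add the 30 calendar-day extension to Oct 31, 2012: Nov 30, 2012.
Nov 30, 2012 is a Friday; no weekend or holiday adjustment applies.
So the filing is due Nov 30, 2012.

Nov 30, 2012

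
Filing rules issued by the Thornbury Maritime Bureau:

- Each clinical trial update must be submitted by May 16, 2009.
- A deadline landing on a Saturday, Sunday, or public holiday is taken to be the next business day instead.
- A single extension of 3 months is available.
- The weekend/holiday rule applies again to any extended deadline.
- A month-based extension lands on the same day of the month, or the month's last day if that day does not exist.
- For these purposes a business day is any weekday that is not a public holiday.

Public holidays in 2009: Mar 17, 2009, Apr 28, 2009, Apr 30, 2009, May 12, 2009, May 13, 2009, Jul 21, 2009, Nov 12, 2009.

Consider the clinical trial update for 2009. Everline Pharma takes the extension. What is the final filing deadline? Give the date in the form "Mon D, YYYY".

Aug 18, 2009

The statutory due date is May 16, 2009.
May 16, 2009 falls on a Saturday. Rolling to the next business day gives May 18, 2009, a Monday.
Add 3 months to May 18, 2009: Aug 18, 2009.
Aug 18, 2009 falls on a Tuesday, which is a business day, so no adjustment is needed.
The final due date is Aug 18, 2009.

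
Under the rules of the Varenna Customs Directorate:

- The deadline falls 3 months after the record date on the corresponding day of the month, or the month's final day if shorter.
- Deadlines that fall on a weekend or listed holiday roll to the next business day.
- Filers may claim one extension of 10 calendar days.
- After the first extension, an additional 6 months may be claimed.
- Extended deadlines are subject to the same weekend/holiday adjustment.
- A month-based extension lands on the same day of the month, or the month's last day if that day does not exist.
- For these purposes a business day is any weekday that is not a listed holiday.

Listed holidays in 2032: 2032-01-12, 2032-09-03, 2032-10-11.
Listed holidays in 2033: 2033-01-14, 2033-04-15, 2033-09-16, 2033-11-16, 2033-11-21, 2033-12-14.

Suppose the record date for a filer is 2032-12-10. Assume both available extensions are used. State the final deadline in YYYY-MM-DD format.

2033-09-21

3 months after 2032-12-10, on the same day of the month, is 2033-03-10.
2033-03-10 (Thursday) is already a business day.
Add the 10 calendar-day extension to 2033-03-10: 2033-03-20.
Because 2033-03-20 is a Sunday, the deadline becomes 2033-03-21 (Monday).
Add 6 months to 2033-03-21: 2033-09-21.
2033-09-21 (Wednesday) is already a business day.
Deadline: 2033-09-21.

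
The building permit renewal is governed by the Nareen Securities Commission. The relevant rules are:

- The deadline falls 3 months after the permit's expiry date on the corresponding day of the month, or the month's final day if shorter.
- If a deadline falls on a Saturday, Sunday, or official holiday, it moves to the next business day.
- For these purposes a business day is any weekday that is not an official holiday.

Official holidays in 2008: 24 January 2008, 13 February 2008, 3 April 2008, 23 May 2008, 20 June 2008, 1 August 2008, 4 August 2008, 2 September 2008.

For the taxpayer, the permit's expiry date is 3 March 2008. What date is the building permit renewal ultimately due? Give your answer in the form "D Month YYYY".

3 June 2008

3 months from 3 March 2008 is 3 June 2008.
Since 3 June 2008 is a Tuesday and not a holiday, the date is unchanged.
Deadline: 3 June 2008.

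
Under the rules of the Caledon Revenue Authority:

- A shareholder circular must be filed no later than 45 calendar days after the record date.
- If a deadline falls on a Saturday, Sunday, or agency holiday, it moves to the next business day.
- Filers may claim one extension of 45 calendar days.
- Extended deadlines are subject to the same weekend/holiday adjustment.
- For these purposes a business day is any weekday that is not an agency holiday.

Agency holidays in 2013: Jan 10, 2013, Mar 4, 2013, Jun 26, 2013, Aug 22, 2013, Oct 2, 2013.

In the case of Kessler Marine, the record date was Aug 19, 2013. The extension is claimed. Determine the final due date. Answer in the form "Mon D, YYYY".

45 calendar days after Aug 19, 2013 is Oct 3, 2013.
Since Oct 3, 2013 is a Thursday and not a holiday, the date is unchanged.
Applying the 45-calendar-day extension: Oct 3, 2013 + 45 days = Nov 17, 2013.
Nov 17, 2013 is a Sunday; the next business day is Nov 18, 2013 (Monday).
The final due date is Nov 18, 2013.

Nov 18, 2013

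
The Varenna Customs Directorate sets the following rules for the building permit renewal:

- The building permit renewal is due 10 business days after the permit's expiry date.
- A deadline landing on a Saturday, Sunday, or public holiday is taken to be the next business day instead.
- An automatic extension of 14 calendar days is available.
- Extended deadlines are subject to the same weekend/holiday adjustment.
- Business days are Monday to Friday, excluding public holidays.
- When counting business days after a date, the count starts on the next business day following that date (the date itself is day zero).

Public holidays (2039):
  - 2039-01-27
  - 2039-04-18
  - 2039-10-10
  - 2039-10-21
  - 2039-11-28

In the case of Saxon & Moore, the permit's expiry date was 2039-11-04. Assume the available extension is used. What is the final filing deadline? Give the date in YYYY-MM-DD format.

2039-12-02

Counting 10 business days after 2039-11-04 (skipping weekends and listed holidays) reaches 2039-11-18.
2039-11-18 (Friday) is already a business day.
With the 14-day extension, 2039-11-18 becomes 2039-12-02.
2039-12-02 is a Friday and not a listed holiday, so it stands.
So the filing is due 2039-12-02.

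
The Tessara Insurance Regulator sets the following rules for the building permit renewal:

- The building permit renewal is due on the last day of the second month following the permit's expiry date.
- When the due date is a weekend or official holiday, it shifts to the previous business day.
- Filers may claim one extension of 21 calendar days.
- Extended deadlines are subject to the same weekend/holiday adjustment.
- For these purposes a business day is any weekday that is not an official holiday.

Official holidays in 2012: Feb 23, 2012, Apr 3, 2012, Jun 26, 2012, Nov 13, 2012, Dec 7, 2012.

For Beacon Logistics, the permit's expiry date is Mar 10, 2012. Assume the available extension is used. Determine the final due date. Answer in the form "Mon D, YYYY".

The second month after Mar 10, 2012 is May 2012, whose last day is May 31, 2012.
May 31, 2012 falls on a Thursday, which is a business day, so no adjustment is needed.
With the 21-day extension, May 31, 2012 becomes Jun 21, 2012.
Jun 21, 2012 (Thursday) is already a business day.
Final deadline: Jun 21, 2012.

Jun 21, 2012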